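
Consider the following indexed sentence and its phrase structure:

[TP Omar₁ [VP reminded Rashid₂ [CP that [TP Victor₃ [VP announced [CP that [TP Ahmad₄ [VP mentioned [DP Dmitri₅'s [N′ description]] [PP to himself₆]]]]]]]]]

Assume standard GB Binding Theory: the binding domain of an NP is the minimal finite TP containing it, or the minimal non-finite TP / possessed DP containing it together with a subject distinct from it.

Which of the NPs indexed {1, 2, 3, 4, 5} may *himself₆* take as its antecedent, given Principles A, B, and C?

*himself* is an anaphor, so Principle A applies: it must be bound in its binding domain.
Binding domain of *himself₆*: the embedded TP, whose subject is Ahmad₄.
*Omar₁* c-commands the anaphor but is outside its binding domain → cannot satisfy Principle A.
*Rashid₂* c-commands the anaphor but is outside its binding domain → cannot satisfy Principle A.
*Victor₃* c-commands the anaphor but is outside its binding domain → cannot satisfy Principle A.
*Ahmad₄* c-commands the anaphor within its binding domain → licit binder.
*Dmitri₅* does not c-command the anaphor → cannot bind it.

{4}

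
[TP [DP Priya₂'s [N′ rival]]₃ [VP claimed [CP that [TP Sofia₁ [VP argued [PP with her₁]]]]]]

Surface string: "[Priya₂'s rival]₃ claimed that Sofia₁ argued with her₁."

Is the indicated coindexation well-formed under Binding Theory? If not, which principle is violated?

The two coindexed NPs are *Sofia₁* and *her₁*.
*her₁* is a pronoun. Its binding domain is the embedded TP, whose subject is Sofia₁.
*Sofia₁* c-commands it within that domain and carries the same index.
The pronoun is locally bound → Principle B violation.

Principle B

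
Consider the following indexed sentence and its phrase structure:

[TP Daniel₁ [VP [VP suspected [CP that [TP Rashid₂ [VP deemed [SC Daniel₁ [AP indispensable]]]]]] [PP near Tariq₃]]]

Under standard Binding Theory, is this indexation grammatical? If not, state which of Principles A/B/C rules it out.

Principle C

The two coindexed NPs are *Daniel₁* (the lower occurrence) and *Daniel₁* (the higher occurrence).
*Daniel₁* (the lower occurrence) is an R-expression. Principle C requires it to be free everywhere.
*Daniel₁* (the higher occurrence) c-commands it and carries the same index.
The R-expression is bound → Principle C violation.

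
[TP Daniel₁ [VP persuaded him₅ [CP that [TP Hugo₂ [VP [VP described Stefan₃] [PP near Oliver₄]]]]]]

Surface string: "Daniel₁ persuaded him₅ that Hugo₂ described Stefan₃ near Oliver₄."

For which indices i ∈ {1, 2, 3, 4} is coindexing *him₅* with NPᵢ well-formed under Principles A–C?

none

*him* is a pronoun, so Principle B applies: it must be free in its binding domain.
Binding domain of *him₅*: the matrix TP, whose subject is Daniel₁.
*Daniel₁* c-commands the pronoun within its binding domain → coindexation would violate Principle B.
*Hugo₂*: the pronoun c-commands this R-expression → coindexation would violate Principle C on *Hugo₂*.
*Stefan₃*: the pronoun c-commands this R-expression → coindexation would violate Principle C on *Stefan₃*.
*Oliver₄*: the pronoun c-commands this R-expression → coindexation would violate Principle C on *Oliver₄*.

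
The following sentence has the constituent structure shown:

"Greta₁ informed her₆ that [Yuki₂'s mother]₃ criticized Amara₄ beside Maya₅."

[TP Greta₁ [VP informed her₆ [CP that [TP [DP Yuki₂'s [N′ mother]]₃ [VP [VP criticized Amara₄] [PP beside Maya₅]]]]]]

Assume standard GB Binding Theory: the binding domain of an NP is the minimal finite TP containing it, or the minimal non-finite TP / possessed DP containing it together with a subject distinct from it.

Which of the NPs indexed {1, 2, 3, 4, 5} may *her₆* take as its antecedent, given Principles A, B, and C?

none

*her* is a pronoun, so Principle B applies: it must be free in its binding domain.
Binding domain of *her₆*: the matrix TP, whose subject is Greta₁.
*Greta₁* c-commands the pronoun within its binding domain → coindexation would violate Principle B.
*Yuki₂*: the pronoun c-commands this R-expression → coindexation would violate Principle C on *Yuki₂*.
*[Yuki₂'s mother]₃*: the pronoun c-commands this R-expression → coindexation would violate Principle C on *[Yuki₂'s mother]₃*.
*Amara₄*: the pronoun c-commands this R-expression → coindexation would violate Principle C on *Amara₄*.
*Maya₅*: the pronoun c-commands this R-expression → coindexation would violate Principle C on *Maya₅*.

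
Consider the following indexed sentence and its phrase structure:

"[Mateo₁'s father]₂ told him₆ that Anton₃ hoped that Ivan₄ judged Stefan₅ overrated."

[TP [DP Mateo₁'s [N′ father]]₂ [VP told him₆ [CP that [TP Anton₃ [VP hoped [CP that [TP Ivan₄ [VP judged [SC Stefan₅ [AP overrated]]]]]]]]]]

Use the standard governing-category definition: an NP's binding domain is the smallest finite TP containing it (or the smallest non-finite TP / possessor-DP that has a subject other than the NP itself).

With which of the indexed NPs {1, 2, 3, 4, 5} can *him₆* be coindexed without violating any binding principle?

{1}

*him* is a pronoun, so Principle B applies: it must be free in its binding domain.
Binding domain of *him₆*: the matrix TP, whose subject is [Mateo₁'s father]₂.
*Mateo₁* and the pronoun do not c-command one another → neither Principle B nor Principle C is at stake; coindexation permitted.
*[Mateo₁'s father]₂* c-commands the pronoun within its binding domain → coindexation would violate Principle B.
*Anton₃*: the pronoun c-commands this R-expression → coindexation would violate Principle C on *Anton₃*.
*Ivan₄*: the pronoun c-commands this R-expression → coindexation would violate Principle C on *Ivan₄*.
*Stefan₅*: the pronoun c-commands this R-expression → coindexation would violate Principle C on *Stefan₅*.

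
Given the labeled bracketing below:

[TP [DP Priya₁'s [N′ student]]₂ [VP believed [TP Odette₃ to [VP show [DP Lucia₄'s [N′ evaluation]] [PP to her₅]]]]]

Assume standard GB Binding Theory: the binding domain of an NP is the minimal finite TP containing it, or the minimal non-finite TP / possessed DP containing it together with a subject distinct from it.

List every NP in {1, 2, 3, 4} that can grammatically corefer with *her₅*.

{1, 2, 4}

*her* is a pronoun, so Principle B applies: it must be free in its binding domain.
Binding domain of *her₅*: the embedded TP, whose subject is Odette₃.
*Priya₁* and the pronoun do not c-command one another → neither Principle B nor Principle C is at stake; coindexation permitted.
*[Priya₁'s student]₂* c-commands the pronoun but from outside its binding domain, and is not c-commanded by it → coindexation permitted.
*Odette₃* c-commands the pronoun within its binding domain → coindexation would violate Principle B.
*Lucia₄* and the pronoun do not c-command one another → neither Principle B nor Principle C is at stake; coindexation permitted.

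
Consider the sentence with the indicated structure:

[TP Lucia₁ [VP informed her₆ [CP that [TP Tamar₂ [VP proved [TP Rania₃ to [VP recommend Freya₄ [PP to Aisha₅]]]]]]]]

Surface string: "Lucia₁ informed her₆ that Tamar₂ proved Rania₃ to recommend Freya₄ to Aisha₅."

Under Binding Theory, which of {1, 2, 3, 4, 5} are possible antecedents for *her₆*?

none

*her* is a pronoun, so Principle B applies: it must be free in its binding domain.
Binding domain of *her₆*: the matrix TP, whose subject is Lucia₁.
*Lucia₁* c-commands the pronoun within its binding domain → coindexation would violate Principle B.
*Tamar₂*: the pronoun c-commands this R-expression → coindexation would violate Principle C on *Tamar₂*.
*Rania₃*: the pronoun c-commands this R-expression → coindexation would violate Principle C on *Rania₃*.
*Freya₄*: the pronoun c-commands this R-expression → coindexation would violate Principle C on *Freya₄*.
*Aisha₅*: the pronoun c-commands this R-expression → coindexation would violate Principle C on *Aisha₅*.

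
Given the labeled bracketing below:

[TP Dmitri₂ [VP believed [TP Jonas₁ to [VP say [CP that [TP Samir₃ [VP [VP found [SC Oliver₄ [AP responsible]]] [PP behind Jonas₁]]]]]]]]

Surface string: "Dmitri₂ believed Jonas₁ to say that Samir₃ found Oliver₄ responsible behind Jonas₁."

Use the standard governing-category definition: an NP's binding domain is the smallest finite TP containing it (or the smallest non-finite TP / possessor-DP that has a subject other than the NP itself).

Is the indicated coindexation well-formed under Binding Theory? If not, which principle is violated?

The two coindexed NPs are *Jonas₁* (the higher occurrence) and *Jonas₁* (the lower occurrence).
*Jonas₁* (the lower occurrence) is an R-expression. Principle C requires it to be free everywhere.
*Jonas₁* (the higher occurrence) c-commands it and carries the same index.
The R-expression is bound → Principle C violation.

Principle C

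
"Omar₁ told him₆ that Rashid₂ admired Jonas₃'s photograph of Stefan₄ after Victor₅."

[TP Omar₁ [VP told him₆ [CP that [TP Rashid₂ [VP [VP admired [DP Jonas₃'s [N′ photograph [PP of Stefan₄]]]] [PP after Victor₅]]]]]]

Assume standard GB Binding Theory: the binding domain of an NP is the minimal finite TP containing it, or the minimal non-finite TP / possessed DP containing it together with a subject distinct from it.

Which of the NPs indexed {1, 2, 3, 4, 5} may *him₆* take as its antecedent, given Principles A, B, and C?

none

*him* is a pronoun, so Principle B applies: it must be free in its binding domain.
Binding domain of *him₆*: the matrix TP, whose subject is Omar₁.
*Omar₁* c-commands the pronoun within its binding domain → coindexation would violate Principle B.
*Rashid₂*: the pronoun c-commands this R-expression → coindexation would violate Principle C on *Rashid₂*.
*Jonas₃*: the pronoun c-commands this R-expression → coindexation would violate Principle C on *Jonas₃*.
*Stefan₄*: the pronoun c-commands this R-expression → coindexation would violate Principle C on *Stefan₄*.
*Victor₅*: the pronoun c-commands this R-expression → coindexation would violate Principle C on *Victor₅*.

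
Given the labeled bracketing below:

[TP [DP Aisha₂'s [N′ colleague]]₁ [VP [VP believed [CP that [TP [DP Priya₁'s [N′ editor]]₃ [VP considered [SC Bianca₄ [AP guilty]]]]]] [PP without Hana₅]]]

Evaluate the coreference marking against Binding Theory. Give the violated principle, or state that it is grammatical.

The two coindexed NPs are *[Aisha₂'s colleague]₁* and *Priya₁*.
*Priya₁* is an R-expression. Principle C requires it to be free everywhere.
*[Aisha₂'s colleague]₁* c-commands it and carries the same index.
The R-expression is bound → Principle C violation.

Principle C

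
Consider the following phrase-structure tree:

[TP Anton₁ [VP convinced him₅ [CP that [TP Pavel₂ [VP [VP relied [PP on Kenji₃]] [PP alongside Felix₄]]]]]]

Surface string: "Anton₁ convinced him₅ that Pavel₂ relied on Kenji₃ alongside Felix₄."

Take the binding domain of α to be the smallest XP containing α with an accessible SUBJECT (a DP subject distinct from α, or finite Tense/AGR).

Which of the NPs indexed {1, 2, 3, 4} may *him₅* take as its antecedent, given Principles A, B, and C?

*him* is a pronoun, so Principle B applies: it must be free in its binding domain.
Binding domain of *him₅*: the matrix TP, whose subject is Anton₁.
*Anton₁* c-commands the pronoun within its binding domain → coindexation would violate Principle B.
*Pavel₂*: the pronoun c-commands this R-expression → coindexation would violate Principle C on *Pavel₂*.
*Kenji₃*: the pronoun c-commands this R-expression → coindexation would violate Principle C on *Kenji₃*.
*Felix₄*: the pronoun c-commands this R-expression → coindexation would violate Principle C on *Felix₄*.

none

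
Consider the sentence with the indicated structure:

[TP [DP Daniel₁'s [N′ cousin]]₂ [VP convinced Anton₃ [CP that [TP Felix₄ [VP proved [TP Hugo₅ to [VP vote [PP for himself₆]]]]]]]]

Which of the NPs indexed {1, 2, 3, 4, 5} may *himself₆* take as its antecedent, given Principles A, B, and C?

{5}

*himself* is an anaphor, so Principle A applies: it must be bound in its binding domain.
Binding domain of *himself₆*: the embedded TP, whose subject is Hugo₅.
*Daniel₁* does not c-command the anaphor → cannot bind it.
*[Daniel₁'s cousin]₂* c-commands the anaphor but is outside its binding domain → cannot satisfy Principle A.
*Anton₃* c-commands the anaphor but is outside its binding domain → cannot satisfy Principle A.
*Felix₄* c-commands the anaphor but is outside its binding domain → cannot satisfy Principle A.
*Hugo₅* c-commands the anaphor within its binding domain → licit binder.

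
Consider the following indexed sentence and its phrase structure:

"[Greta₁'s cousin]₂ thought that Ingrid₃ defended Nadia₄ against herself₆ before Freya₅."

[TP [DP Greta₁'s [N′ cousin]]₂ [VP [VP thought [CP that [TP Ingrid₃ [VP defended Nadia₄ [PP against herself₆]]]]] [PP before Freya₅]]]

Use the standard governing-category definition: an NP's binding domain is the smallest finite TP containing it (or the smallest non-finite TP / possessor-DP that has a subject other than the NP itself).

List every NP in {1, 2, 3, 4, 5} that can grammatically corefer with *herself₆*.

*herself* is an anaphor, so Principle A applies: it must be bound in its binding domain.
Binding domain of *herself₆*: the embedded TP, whose subject is Ingrid₃.
*Greta₁* does not c-command the anaphor → cannot bind it.
*[Greta₁'s cousin]₂* c-commands the anaphor but is outside its binding domain → cannot satisfy Principle A.
*Ingrid₃* c-commands the anaphor within its binding domain → licit binder.
*Nadia₄* c-commands the anaphor within its binding domain → licit binder.
*Freya₅* does not c-command the anaphor → cannot bind it.

{3, 4}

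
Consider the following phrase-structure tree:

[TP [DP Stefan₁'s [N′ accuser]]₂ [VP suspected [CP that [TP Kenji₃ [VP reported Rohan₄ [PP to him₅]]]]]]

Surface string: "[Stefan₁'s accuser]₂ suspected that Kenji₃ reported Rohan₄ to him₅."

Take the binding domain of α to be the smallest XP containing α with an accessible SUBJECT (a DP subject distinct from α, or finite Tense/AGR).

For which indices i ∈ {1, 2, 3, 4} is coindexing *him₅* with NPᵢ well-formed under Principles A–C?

*him* is a pronoun, so Principle B applies: it must be free in its binding domain.
Binding domain of *him₅*: the embedded TP, whose subject is Kenji₃.
*Stefan₁* and the pronoun do not c-command one another → neither Principle B nor Principle C is at stake; coindexation permitted.
*[Stefan₁'s accuser]₂* c-commands the pronoun but from outside its binding domain, and is not c-commanded by it → coindexation permitted.
*Kenji₃* c-commands the pronoun within its binding domain → coindexation would violate Principle B.
*Rohan₄* c-commands the pronoun within its binding domain → coindexation would violate Principle B.

{1, 2}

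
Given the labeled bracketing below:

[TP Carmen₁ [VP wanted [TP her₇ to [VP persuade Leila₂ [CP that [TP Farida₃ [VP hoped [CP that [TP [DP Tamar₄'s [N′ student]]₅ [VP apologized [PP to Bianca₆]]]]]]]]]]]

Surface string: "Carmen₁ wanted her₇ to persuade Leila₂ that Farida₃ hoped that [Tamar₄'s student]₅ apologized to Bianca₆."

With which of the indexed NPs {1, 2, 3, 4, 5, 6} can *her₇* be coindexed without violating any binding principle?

none

*her* is a pronoun, so Principle B applies: it must be free in its binding domain.
Binding domain of *her₇*: the matrix TP, whose subject is Carmen₁.
*Carmen₁* c-commands the pronoun within its binding domain → coindexation would violate Principle B.
*Leila₂*: the pronoun c-commands this R-expression → coindexation would violate Principle C on *Leila₂*.
*Farida₃*: the pronoun c-commands this R-expression → coindexation would violate Principle C on *Farida₃*.
*Tamar₄*: the pronoun c-commands this R-expression → coindexation would violate Principle C on *Tamar₄*.
*[Tamar₄'s student]₅*: the pronoun c-commands this R-expression → coindexation would violate Principle C on *[Tamar₄'s student]₅*.
*Bianca₆*: the pronoun c-commands this R-expression → coindexation would violate Principle C on *Bianca₆*.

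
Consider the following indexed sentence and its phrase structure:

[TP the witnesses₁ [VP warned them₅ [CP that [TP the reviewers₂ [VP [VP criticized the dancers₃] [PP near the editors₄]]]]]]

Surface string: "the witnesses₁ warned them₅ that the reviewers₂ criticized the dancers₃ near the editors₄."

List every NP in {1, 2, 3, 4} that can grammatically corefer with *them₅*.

*them* is a pronoun, so Principle B applies: it must be free in its binding domain.
Binding domain of *them₅*: the matrix TP, whose subject is the witnesses₁.
*the witnesses₁* c-commands the pronoun within its binding domain → coindexation would violate Principle B.
*the reviewers₂*: the pronoun c-commands this R-expression → coindexation would violate Principle C on *the reviewers₂*.
*the dancers₃*: the pronoun c-commands this R-expression → coindexation would violate Principle C on *the dancers₃*.
*the editors₄*: the pronoun c-commands this R-expression → coindexation would violate Principle C on *the editors₄*.

none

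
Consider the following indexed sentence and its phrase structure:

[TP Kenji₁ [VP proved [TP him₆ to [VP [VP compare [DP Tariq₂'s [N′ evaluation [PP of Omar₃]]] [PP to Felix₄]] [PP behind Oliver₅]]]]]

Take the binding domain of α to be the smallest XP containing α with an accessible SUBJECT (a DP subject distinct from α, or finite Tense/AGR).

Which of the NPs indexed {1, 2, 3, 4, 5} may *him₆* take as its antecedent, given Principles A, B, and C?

none

*him* is a pronoun, so Principle B applies: it must be free in its binding domain.
Binding domain of *him₆*: the matrix TP, whose subject is Kenji₁.
*Kenji₁* c-commands the pronoun within its binding domain → coindexation would violate Principle B.
*Tariq₂*: the pronoun c-commands this R-expression → coindexation would violate Principle C on *Tariq₂*.
*Omar₃*: the pronoun c-commands this R-expression → coindexation would violate Principle C on *Omar₃*.
*Felix₄*: the pronoun c-commands this R-expression → coindexation would violate Principle C on *Felix₄*.
*Oliver₅*: the pronoun c-commands this R-expression → coindexation would violate Principle C on *Oliver₅*.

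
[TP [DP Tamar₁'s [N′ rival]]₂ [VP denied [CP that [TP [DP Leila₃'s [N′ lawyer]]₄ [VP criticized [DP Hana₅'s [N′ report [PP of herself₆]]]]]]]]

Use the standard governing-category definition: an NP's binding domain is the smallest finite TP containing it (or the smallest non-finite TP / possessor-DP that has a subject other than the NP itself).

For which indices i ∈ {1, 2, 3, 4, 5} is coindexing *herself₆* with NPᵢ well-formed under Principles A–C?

{5}

*herself* is an anaphor, so Principle A applies: it must be bound in its binding domain.
Binding domain of *herself₆*: the possessed DP, whose subject is Hana₅.
*Tamar₁* does not c-command the anaphor → cannot bind it.
*[Tamar₁'s rival]₂* c-commands the anaphor but is outside its binding domain → cannot satisfy Principle A.
*Leila₃* does not c-command the anaphor → cannot bind it.
*[Leila₃'s lawyer]₄* c-commands the anaphor but is outside its binding domain → cannot satisfy Principle A.
*Hana₅* c-commands the anaphor within its binding domain → licit binder.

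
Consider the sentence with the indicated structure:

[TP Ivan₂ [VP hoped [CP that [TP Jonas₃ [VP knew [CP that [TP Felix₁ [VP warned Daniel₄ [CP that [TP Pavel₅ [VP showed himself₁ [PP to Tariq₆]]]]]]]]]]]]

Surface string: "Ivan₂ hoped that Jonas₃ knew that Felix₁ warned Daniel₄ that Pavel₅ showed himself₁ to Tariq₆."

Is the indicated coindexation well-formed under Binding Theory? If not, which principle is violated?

Principle A

The two coindexed NPs are *Felix₁* and *himself₁*.
*himself₁* is an anaphor. Principle A requires it to be bound within its binding domain — the embedded TP, whose subject is Pavel₅.
Within that domain it is c-commanded by *Pavel₅*, which does not share its index.
*Felix₁* does c-command the anaphor, but from outside its binding domain.
The anaphor is unbound in its domain → Principle A violation.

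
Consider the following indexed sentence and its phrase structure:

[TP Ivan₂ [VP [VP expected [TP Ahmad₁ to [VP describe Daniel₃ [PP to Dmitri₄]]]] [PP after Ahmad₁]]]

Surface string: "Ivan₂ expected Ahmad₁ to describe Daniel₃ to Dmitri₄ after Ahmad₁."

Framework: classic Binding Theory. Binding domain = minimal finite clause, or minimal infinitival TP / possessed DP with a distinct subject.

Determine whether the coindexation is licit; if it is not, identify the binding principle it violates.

grammatical

The two coindexed NPs are *Ahmad₁* and *Ahmad₁*.
*Ahmad₁* is an R-expression; no coindexed NP c-commands it, so Principle C holds.
*Ahmad₁* is an R-expression; *Ahmad₁* does not c-command it, and no other NP shares its index, so Principle C is satisfied.
All principles are respected.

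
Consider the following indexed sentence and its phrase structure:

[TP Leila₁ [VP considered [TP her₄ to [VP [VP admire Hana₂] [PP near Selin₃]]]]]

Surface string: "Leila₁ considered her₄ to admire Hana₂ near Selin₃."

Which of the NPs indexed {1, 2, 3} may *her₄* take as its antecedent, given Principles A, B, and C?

*her* is a pronoun, so Principle B applies: it must be free in its binding domain.
Binding domain of *her₄*: the matrix TP, whose subject is Leila₁.
*Leila₁* c-commands the pronoun within its binding domain → coindexation would violate Principle B.
*Hana₂*: the pronoun c-commands this R-expression → coindexation would violate Principle C on *Hana₂*.
*Selin₃*: the pronoun c-commands this R-expression → coindexation would violate Principle C on *Selin₃*.

none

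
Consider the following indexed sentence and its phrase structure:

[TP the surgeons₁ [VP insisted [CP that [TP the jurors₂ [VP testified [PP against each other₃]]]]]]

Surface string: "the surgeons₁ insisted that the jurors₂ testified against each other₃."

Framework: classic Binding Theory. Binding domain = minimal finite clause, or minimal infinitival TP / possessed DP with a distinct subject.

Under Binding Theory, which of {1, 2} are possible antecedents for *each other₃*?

*each other* is an anaphor, so Principle A applies: it must be bound in its binding domain.
Binding domain of *each other₃*: the embedded TP, whose subject is the jurors₂.
*the surgeons₁* c-commands the anaphor but is outside its binding domain → cannot satisfy Principle A.
*the jurors₂* c-commands the anaphor within its binding domain → licit binder.

{2}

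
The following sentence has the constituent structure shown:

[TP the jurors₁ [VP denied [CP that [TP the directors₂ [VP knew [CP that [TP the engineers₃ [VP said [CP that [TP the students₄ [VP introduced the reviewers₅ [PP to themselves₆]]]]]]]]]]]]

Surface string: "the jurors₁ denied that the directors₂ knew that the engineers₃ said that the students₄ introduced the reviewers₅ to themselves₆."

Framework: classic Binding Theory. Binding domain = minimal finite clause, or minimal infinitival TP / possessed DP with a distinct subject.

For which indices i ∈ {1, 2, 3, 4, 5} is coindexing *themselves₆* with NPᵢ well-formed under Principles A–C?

*themselves* is an anaphor, so Principle A applies: it must be bound in its binding domain.
Binding domain of *themselves₆*: the embedded TP, whose subject is the students₄.
*the jurors₁* c-commands the anaphor but is outside its binding domain → cannot satisfy Principle A.
*the directors₂* c-commands the anaphor but is outside its binding domain → cannot satisfy Principle A.
*the engineers₃* c-commands the anaphor but is outside its binding domain → cannot satisfy Principle A.
*the students₄* c-commands the anaphor within its binding domain → licit binder.
*the reviewers₅* c-commands the anaphor within its binding domain → licit binder.

{4, 5}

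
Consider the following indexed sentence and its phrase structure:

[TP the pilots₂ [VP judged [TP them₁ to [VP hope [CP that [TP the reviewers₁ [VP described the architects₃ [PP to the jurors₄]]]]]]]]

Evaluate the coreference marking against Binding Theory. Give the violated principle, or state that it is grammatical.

Principle C

The two coindexed NPs are *them₁* and *the reviewers₁*.
*the reviewers₁* is an R-expression. Principle C requires it to be free everywhere.
*them₁* c-commands it and carries the same index.
The R-expression is bound → Principle C violation.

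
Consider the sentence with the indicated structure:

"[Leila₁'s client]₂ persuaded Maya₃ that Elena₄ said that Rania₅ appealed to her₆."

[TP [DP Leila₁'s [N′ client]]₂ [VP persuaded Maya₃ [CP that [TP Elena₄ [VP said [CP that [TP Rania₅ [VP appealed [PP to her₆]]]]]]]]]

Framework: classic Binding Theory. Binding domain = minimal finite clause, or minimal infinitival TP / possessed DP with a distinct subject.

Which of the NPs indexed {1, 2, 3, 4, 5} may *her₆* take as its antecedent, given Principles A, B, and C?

{1, 2, 3, 4}

*her* is a pronoun, so Principle B applies: it must be free in its binding domain.
Binding domain of *her₆*: the embedded TP, whose subject is Rania₅.
*Leila₁* and the pronoun do not c-command one another → neither Principle B nor Principle C is at stake; coindexation permitted.
*[Leila₁'s client]₂* c-commands the pronoun but from outside its binding domain, and is not c-commanded by it → coindexation permitted.
*Maya₃* c-commands the pronoun but from outside its binding domain, and is not c-commanded by it → coindexation permitted.
*Elena₄* c-commands the pronoun but from outside its binding domain, and is not c-commanded by it → coindexation permitted.
*Rania₅* c-commands the pronoun within its binding domain → coindexation would violate Principle B.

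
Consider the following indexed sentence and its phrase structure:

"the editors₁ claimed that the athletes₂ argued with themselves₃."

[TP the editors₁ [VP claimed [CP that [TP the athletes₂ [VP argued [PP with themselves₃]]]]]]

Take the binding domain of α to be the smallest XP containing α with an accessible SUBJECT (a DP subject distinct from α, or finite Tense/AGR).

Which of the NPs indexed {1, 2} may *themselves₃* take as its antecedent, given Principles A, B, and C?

{2}

*themselves* is an anaphor, so Principle A applies: it must be bound in its binding domain.
Binding domain of *themselves₃*: the embedded TP, whose subject is the athletes₂.
*the editors₁* c-commands the anaphor but is outside its binding domain → cannot satisfy Principle A.
*the athletes₂* c-commands the anaphor within its binding domain → licit binder.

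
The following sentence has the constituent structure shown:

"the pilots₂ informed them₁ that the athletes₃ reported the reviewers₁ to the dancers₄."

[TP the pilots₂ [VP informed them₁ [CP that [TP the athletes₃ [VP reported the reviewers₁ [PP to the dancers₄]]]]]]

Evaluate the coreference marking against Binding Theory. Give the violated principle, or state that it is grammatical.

Principle C

The two coindexed NPs are *them₁* and *the reviewers₁*.
*the reviewers₁* is an R-expression. Principle C requires it to be free everywhere.
*them₁* c-commands it and carries the same index.
The R-expression is bound → Principle C violation.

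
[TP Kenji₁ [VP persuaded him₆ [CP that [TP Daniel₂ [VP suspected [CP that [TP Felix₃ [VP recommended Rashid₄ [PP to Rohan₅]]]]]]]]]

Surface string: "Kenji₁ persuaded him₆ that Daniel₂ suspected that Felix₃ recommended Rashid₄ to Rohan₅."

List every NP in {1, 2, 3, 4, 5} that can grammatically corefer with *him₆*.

*him* is a pronoun, so Principle B applies: it must be free in its binding domain.
Binding domain of *him₆*: the matrix TP, whose subject is Kenji₁.
*Kenji₁* c-commands the pronoun within its binding domain → coindexation would violate Principle B.
*Daniel₂*: the pronoun c-commands this R-expression → coindexation would violate Principle C on *Daniel₂*.
*Felix₃*: the pronoun c-commands this R-expression → coindexation would violate Principle C on *Felix₃*.
*Rashid₄*: the pronoun c-commands this R-expression → coindexation would violate Principle C on *Rashid₄*.
*Rohan₅*: the pronoun c-commands this R-expression → coindexation would violate Principle C on *Rohan₅*.

none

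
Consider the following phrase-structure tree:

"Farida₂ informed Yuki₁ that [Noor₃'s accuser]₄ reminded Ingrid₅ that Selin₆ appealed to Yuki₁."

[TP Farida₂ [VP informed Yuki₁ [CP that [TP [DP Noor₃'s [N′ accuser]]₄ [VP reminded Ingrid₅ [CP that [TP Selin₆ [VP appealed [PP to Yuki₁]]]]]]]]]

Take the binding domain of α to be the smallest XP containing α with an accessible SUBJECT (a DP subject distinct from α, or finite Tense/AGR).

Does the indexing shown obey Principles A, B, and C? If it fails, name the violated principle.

The two coindexed NPs are *Yuki₁* (the higher occurrence) and *Yuki₁* (the lower occurrence).
*Yuki₁* (the lower occurrence) is an R-expression. Principle C requires it to be free everywhere.
*Yuki₁* (the higher occurrence) c-commands it and carries the same index.
The R-expression is bound → Principle C violation.

Principle C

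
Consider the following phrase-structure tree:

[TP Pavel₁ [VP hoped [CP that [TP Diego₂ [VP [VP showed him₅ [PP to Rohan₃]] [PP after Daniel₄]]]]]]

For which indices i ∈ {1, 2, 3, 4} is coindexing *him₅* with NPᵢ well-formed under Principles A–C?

*him* is a pronoun, so Principle B applies: it must be free in its binding domain.
Binding domain of *him₅*: the embedded TP, whose subject is Diego₂.
*Pavel₁* c-commands the pronoun but from outside its binding domain, and is not c-commanded by it → coindexation permitted.
*Diego₂* c-commands the pronoun within its binding domain → coindexation would violate Principle B.
*Rohan₃*: the pronoun c-commands this R-expression → coindexation would violate Principle C on *Rohan₃*.
*Daniel₄* and the pronoun do not c-command one another → neither Principle B nor Principle C is at stake; coindexation permitted.

{1, 4}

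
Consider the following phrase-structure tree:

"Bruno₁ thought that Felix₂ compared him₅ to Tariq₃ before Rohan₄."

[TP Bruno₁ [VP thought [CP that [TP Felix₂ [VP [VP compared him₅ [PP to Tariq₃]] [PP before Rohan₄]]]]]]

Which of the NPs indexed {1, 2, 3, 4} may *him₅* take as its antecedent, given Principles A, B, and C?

{1, 4}

*him* is a pronoun, so Principle B applies: it must be free in its binding domain.
Binding domain of *him₅*: the embedded TP, whose subject is Felix₂.
*Bruno₁* c-commands the pronoun but from outside its binding domain, and is not c-commanded by it → coindexation permitted.
*Felix₂* c-commands the pronoun within its binding domain → coindexation would violate Principle B.
*Tariq₃*: the pronoun c-commands this R-expression → coindexation would violate Principle C on *Tariq₃*.
*Rohan₄* and the pronoun do not c-command one another → neither Principle B nor Principle C is at stake; coindexation permitted.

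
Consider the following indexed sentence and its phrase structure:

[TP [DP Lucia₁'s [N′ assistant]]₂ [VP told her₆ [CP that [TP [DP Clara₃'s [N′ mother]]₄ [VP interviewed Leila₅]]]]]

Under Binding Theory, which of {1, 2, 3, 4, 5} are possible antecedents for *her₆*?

*her* is a pronoun, so Principle B applies: it must be free in its binding domain.
Binding domain of *her₆*: the matrix TP, whose subject is [Lucia₁'s assistant]₂.
*Lucia₁* and the pronoun do not c-command one another → neither Principle B nor Principle C is at stake; coindexation permitted.
*[Lucia₁'s assistant]₂* c-commands the pronoun within its binding domain → coindexation would violate Principle B.
*Clara₃*: the pronoun c-commands this R-expression → coindexation would violate Principle C on *Clara₃*.
*[Clara₃'s mother]₄*: the pronoun c-commands this R-expression → coindexation would violate Principle C on *[Clara₃'s mother]₄*.
*Leila₅*: the pronoun c-commands this R-expression → coindexation would violate Principle C on *Leila₅*.

{1}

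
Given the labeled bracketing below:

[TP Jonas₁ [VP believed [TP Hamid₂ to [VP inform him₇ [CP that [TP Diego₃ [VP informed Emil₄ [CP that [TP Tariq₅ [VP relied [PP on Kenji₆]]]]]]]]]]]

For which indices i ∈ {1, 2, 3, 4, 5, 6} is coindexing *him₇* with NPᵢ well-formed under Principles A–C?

*him* is a pronoun, so Principle B applies: it must be free in its binding domain.
Binding domain of *him₇*: the embedded TP, whose subject is Hamid₂.
*Jonas₁* c-commands the pronoun but from outside its binding domain, and is not c-commanded by it → coindexation permitted.
*Hamid₂* c-commands the pronoun within its binding domain → coindexation would violate Principle B.
*Diego₃*: the pronoun c-commands this R-expression → coindexation would violate Principle C on *Diego₃*.
*Emil₄*: the pronoun c-commands this R-expression → coindexation would violate Principle C on *Emil₄*.
*Tariq₅*: the pronoun c-commands this R-expression → coindexation would violate Principle C on *Tariq₅*.
*Kenji₆*: the pronoun c-commands this R-expression → coindexation would violate Principle C on *Kenji₆*.

{1}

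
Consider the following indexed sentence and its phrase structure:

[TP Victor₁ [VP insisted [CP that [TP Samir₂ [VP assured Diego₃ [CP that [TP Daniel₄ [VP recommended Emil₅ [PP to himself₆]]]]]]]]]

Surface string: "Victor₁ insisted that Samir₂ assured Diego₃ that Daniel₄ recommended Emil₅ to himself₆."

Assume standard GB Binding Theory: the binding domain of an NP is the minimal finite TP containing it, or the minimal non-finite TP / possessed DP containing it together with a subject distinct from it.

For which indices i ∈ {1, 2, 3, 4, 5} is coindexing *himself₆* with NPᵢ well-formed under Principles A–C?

*himself* is an anaphor, so Principle A applies: it must be bound in its binding domain.
Binding domain of *himself₆*: the embedded TP, whose subject is Daniel₄.
*Victor₁* c-commands the anaphor but is outside its binding domain → cannot satisfy Principle A.
*Samir₂* c-commands the anaphor but is outside its binding domain → cannot satisfy Principle A.
*Diego₃* c-commands the anaphor but is outside its binding domain → cannot satisfy Principle A.
*Daniel₄* c-commands the anaphor within its binding domain → licit binder.
*Emil₅* c-commands the anaphor within its binding domain → licit binder.

{4, 5}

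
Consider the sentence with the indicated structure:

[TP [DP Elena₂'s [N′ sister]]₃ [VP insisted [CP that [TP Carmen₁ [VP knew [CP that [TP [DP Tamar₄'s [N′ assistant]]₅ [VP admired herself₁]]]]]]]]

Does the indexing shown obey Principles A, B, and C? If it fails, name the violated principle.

The two coindexed NPs are *Carmen₁* and *herself₁*.
*herself₁* is an anaphor. Principle A requires it to be bound within its binding domain — the embedded TP, whose subject is [Tamar₄'s assistant]₅.
Within that domain it is c-commanded by *[Tamar₄'s assistant]₅*, which does not share its index.
*Carmen₁* does c-command the anaphor, but from outside its binding domain.
The anaphor is unbound in its domain → Principle A violation.

Principle A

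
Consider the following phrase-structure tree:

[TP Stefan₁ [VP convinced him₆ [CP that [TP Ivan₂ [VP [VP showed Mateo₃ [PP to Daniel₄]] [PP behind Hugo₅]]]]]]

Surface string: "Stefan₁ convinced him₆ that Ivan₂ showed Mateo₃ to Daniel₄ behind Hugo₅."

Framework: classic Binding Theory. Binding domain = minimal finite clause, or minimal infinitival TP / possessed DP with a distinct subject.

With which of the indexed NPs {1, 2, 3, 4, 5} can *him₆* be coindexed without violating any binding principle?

none

*him* is a pronoun, so Principle B applies: it must be free in its binding domain.
Binding domain of *him₆*: the matrix TP, whose subject is Stefan₁.
*Stefan₁* c-commands the pronoun within its binding domain → coindexation would violate Principle B.
*Ivan₂*: the pronoun c-commands this R-expression → coindexation would violate Principle C on *Ivan₂*.
*Mateo₃*: the pronoun c-commands this R-expression → coindexation would violate Principle C on *Mateo₃*.
*Daniel₄*: the pronoun c-commands this R-expression → coindexation would violate Principle C on *Daniel₄*.
*Hugo₅*: the pronoun c-commands this R-expression → coindexation would violate Principle C on *Hugo₅*.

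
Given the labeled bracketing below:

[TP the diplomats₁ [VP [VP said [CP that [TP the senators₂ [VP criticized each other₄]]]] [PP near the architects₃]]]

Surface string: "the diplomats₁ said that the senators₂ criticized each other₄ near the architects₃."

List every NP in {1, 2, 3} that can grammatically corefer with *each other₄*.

{2}

*each other* is an anaphor, so Principle A applies: it must be bound in its binding domain.
Binding domain of *each other₄*: the embedded TP, whose subject is the senators₂.
*the diplomats₁* c-commands the anaphor but is outside its binding domain → cannot satisfy Principle A.
*the senators₂* c-commands the anaphor within its binding domain → licit binder.
*the architects₃* does not c-command the anaphor → cannot bind it.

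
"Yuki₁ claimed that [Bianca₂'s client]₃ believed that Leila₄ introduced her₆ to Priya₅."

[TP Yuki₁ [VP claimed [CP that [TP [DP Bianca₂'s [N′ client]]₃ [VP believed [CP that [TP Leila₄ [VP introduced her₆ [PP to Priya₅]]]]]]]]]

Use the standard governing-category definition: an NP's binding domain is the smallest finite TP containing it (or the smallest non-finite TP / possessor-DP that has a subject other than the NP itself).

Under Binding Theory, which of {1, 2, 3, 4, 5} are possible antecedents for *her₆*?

*her* is a pronoun, so Principle B applies: it must be free in its binding domain.
Binding domain of *her₆*: the embedded TP, whose subject is Leila₄.
*Yuki₁* c-commands the pronoun but from outside its binding domain, and is not c-commanded by it → coindexation permitted.
*Bianca₂* and the pronoun do not c-command one another → neither Principle B nor Principle C is at stake; coindexation permitted.
*[Bianca₂'s client]₃* c-commands the pronoun but from outside its binding domain, and is not c-commanded by it → coindexation permitted.
*Leila₄* c-commands the pronoun within its binding domain → coindexation would violate Principle B.
*Priya₅*: the pronoun c-commands this R-expression → coindexation would violate Principle C on *Priya₅*.

{1, 2, 3}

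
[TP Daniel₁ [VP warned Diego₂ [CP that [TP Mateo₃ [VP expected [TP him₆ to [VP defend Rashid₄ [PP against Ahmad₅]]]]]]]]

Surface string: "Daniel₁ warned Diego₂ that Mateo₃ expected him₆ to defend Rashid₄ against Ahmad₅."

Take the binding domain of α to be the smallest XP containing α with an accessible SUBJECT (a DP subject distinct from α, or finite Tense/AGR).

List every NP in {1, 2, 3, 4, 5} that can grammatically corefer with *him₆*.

*him* is a pronoun, so Principle B applies: it must be free in its binding domain.
Binding domain of *him₆*: the embedded TP, whose subject is Mateo₃.
*Daniel₁* c-commands the pronoun but from outside its binding domain, and is not c-commanded by it → coindexation permitted.
*Diego₂* c-commands the pronoun but from outside its binding domain, and is not c-commanded by it → coindexation permitted.
*Mateo₃* c-commands the pronoun within its binding domain → coindexation would violate Principle B.
*Rashid₄*: the pronoun c-commands this R-expression → coindexation would violate Principle C on *Rashid₄*.
*Ahmad₅*: the pronoun c-commands this R-expression → coindexation would violate Principle C on *Ahmad₅*.

{1, 2}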